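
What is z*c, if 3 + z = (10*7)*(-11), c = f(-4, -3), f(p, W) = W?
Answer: 2319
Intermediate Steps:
c = -3
z = -773 (z = -3 + (10*7)*(-11) = -3 + 70*(-11) = -3 - 770 = -773)
z*c = -773*(-3) = 2319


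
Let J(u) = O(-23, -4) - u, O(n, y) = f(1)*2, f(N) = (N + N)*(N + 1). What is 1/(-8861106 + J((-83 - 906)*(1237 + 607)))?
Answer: -1/7037382 ≈ -1.4210e-7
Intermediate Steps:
f(N) = 2*N*(1 + N) (f(N) = (2*N)*(1 + N) = 2*N*(1 + N))
O(n, y) = 8 (O(n, y) = (2*1*(1 + 1))*2 = (2*1*2)*2 = 4*2 = 8)
J(u) = 8 - u
1/(-8861106 + J((-83 - 906)*(1237 + 607))) = 1/(-8861106 + (8 - (-83 - 906)*(1237 + 607))) = 1/(-8861106 + (8 - (-989)*1844)) = 1/(-8861106 + (8 - 1*(-1823716))) = 1/(-8861106 + (8 + 1823716)) = 1/(-8861106 + 1823724) = 1/(-7037382) = -1/7037382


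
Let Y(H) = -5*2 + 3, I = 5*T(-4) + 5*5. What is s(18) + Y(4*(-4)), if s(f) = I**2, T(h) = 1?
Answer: 893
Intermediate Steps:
I = 30 (I = 5*1 + 5*5 = 5 + 25 = 30)
Y(H) = -7 (Y(H) = -10 + 3 = -7)
s(f) = 900 (s(f) = 30**2 = 900)
s(18) + Y(4*(-4)) = 900 - 7 = 893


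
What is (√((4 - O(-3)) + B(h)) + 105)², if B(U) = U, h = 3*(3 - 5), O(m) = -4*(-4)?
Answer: 11007 + 630*I*√2 ≈ 11007.0 + 890.95*I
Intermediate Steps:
O(m) = 16
h = -6 (h = 3*(-2) = -6)
(√((4 - O(-3)) + B(h)) + 105)² = (√((4 - 1*16) - 6) + 105)² = (√((4 - 16) - 6) + 105)² = (√(-12 - 6) + 105)² = (√(-18) + 105)² = (3*I*√2 + 105)² = (105 + 3*I*√2)²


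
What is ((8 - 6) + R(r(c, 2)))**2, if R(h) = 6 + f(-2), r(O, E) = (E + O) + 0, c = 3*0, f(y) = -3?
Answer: 25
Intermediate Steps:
c = 0
r(O, E) = E + O
R(h) = 3 (R(h) = 6 - 3 = 3)
((8 - 6) + R(r(c, 2)))**2 = ((8 - 6) + 3)**2 = (2 + 3)**2 = 5**2 = 25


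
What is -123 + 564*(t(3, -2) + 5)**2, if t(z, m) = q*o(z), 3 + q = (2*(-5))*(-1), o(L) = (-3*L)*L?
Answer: 19094661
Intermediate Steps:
o(L) = -3*L**2
q = 7 (q = -3 + (2*(-5))*(-1) = -3 - 10*(-1) = -3 + 10 = 7)
t(z, m) = -21*z**2 (t(z, m) = 7*(-3*z**2) = -21*z**2)
-123 + 564*(t(3, -2) + 5)**2 = -123 + 564*(-21*3**2 + 5)**2 = -123 + 564*(-21*9 + 5)**2 = -123 + 564*(-189 + 5)**2 = -123 + 564*(-184)**2 = -123 + 564*33856 = -123 + 19094784 = 19094661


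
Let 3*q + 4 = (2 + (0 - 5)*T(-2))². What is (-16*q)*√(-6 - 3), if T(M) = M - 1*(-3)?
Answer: -80*I ≈ -80.0*I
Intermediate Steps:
T(M) = 3 + M (T(M) = M + 3 = 3 + M)
q = 5/3 (q = -4/3 + (2 + (0 - 5)*(3 - 2))²/3 = -4/3 + (2 - 5*1)²/3 = -4/3 + (2 - 5)²/3 = -4/3 + (⅓)*(-3)² = -4/3 + (⅓)*9 = -4/3 + 3 = 5/3 ≈ 1.6667)
(-16*q)*√(-6 - 3) = (-16*5/3)*√(-6 - 3) = -80*I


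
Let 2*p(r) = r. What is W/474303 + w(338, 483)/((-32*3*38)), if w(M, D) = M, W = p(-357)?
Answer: -26827597/288376224 ≈ -0.093030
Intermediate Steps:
p(r) = r/2
W = -357/2 (W = (½)*(-357) = -357/2 ≈ -178.50)
W/474303 + w(338, 483)/((-32*3*38)) = -357/2/474303 + 338/((-32*3*38)) = -357/2*1/474303 + 338/((-96*38)) = -119/316202 + 338/(-3648) = -119/316202 + 338*(-1/3648) = -119/316202 - 169/1824 = -26827597/288376224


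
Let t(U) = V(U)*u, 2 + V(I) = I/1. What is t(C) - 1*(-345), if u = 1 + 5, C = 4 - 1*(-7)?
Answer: 399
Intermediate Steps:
C = 11 (C = 4 + 7 = 11)
u = 6
V(I) = -2 + I (V(I) = -2 + I/1 = -2 + I*1 = -2 + I)
t(U) = -12 + 6*U (t(U) = (-2 + U)*6 = -12 + 6*U)
t(C) - 1*(-345) = (-12 + 6*11) - 1*(-345) = (-12 + 66) + 345 = 54 + 345 = 399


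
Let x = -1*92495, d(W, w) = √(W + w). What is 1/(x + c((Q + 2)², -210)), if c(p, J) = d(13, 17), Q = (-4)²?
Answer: -18499/1711064999 - √30/8555324995 ≈ -1.0812e-5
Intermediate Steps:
Q = 16
c(p, J) = √30 (c(p, J) = √(13 + 17) = √30)
x = -92495
1/(x + c((Q + 2)², -210)) = 1/(-92495 + √30)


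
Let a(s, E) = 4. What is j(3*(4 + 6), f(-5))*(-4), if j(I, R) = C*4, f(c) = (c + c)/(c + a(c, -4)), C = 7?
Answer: -112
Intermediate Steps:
f(c) = 2*c/(4 + c) (f(c) = (c + c)/(c + 4) = (2*c)/(4 + c) = 2*c/(4 + c))
j(I, R) = 28 (j(I, R) = 7*4 = 28)
j(3*(4 + 6), f(-5))*(-4) = 28*(-4) = -112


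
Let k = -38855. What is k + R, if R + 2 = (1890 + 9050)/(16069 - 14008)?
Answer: -80073337/2061 ≈ -38852.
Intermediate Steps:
R = 6818/2061 (R = -2 + (1890 + 9050)/(16069 - 14008) = -2 + 10940/2061 = 6818/2061 ≈ 3.3081)
k + R = -38855 + 6818/2061 = -80073337/2061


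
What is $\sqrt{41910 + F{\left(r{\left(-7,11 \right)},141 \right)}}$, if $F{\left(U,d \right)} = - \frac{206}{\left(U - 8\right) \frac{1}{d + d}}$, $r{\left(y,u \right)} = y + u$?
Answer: $\sqrt{56433} \approx 237.56$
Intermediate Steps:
$r{\left(y,u \right)} = u + y$
$F{\left(U,d \right)} = - \frac{412 d}{-8 + U}$ ($F{\left(U,d \right)} = - \frac{206}{\left(-8 + U\right) \frac{1}{2 d}} = - \frac{206}{\frac{1}{2} \frac{1}{d} \left(-8 + U\right)} = - 206 \frac{2 d}{-8 + U} = - \frac{412 d}{-8 + U}$)
$\sqrt{41910 + F{\left(r{\left(-7,11 \right)},141 \right)}} = \sqrt{41910 - \frac{58092}{-8 + \left(11 - 7\right)}} = \sqrt{41910 - \frac{58092}{-8 + 4}} = \sqrt{41910 - \frac{58092}{-4}} = \sqrt{41910 - 58092 \left(- \frac{1}{4}\right)} = \sqrt{41910 + 14523} = \sqrt{56433}$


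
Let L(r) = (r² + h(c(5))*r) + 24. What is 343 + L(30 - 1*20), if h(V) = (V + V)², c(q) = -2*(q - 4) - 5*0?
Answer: 627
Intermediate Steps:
c(q) = 8 - 2*q (c(q) = -2*(-4 + q) + 0 = (8 - 2*q) + 0 = 8 - 2*q)
h(V) = 4*V² (h(V) = (2*V)² = 4*V²)
L(r) = 24 + r² + 16*r (L(r) = (r² + (4*(8 - 2*5)²)*r) + 24 = (r² + (4*(8 - 10)²)*r) + 24 = (r² + (4*(-2)²)*r) + 24 = (r² + (4*4)*r) + 24 = (r² + 16*r) + 24 = 24 + r² + 16*r)
343 + L(30 - 1*20) = 343 + (24 + (30 - 1*20)² + 16*(30 - 1*20)) = 343 + (24 + (30 - 20)² + 16*(30 - 20)) = 343 + (24 + 10² + 16*10) = 343 + (24 + 100 + 160) = 343 + 284 = 627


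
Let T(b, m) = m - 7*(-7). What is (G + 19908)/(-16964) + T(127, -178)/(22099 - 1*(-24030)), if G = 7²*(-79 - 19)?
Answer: -349506515/391266178 ≈ -0.89327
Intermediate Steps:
G = -4802 (G = 49*(-98) = -4802)
T(b, m) = 49 + m (T(b, m) = m + 49 = 49 + m)
(G + 19908)/(-16964) + T(127, -178)/(22099 - 1*(-24030)) = (-4802 + 19908)/(-16964) + (49 - 178)/(22099 - 1*(-24030)) = 15106*(-1/16964) - 129/(22099 + 24030) = -7553/8482 - 129/46129 = -349506515/391266178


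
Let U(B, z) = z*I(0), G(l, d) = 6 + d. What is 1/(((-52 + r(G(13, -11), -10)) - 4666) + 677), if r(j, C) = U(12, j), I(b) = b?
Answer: -1/4041 ≈ -0.00024746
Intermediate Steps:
U(B, z) = 0 (U(B, z) = z*0 = 0)
r(j, C) = 0
1/(((-52 + r(G(13, -11), -10)) - 4666) + 677) = 1/(((-52 + 0) - 4666) + 677) = 1/((-52 - 4666) + 677) = 1/(-4718 + 677) = 1/(-4041) = -1/4041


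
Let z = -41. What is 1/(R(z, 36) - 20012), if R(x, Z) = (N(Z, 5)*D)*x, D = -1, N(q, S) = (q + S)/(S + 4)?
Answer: -9/178427 ≈ -5.0441e-5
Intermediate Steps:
N(q, S) = (S + q)/(4 + S)
R(x, Z) = x*(-5/9 - Z/9) (R(x, Z) = (((5 + Z)/(4 + 5))*(-1))*x = (((5 + Z)/9)*(-1))*x = ((5/9 + Z/9)*(-1))*x = (-5/9 - Z/9)*x = x*(-5/9 - Z/9))
1/(R(z, 36) - 20012) = 1/(-⅑*(-41)*(5 + 36) - 20012) = 1/(-⅑*(-41)*41 - 20012) = 1/(1681/9 - 20012) = 1/(-178427/9) = -9/178427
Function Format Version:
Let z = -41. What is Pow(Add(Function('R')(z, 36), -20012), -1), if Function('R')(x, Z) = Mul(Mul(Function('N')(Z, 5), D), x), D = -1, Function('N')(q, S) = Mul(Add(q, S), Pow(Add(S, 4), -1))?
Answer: Rational(-9, 178427) ≈ -5.0441e-5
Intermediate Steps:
Function('N')(q, S) = Mul(Pow(Add(4, S), -1), Add(S, q)) (Function('N')(q, S) = Mul(Add(S, q), Pow(Add(4, S), -1)) = Mul(Pow(Add(4, S), -1), Add(S, q)))
Function('R')(x, Z) = Mul(x, Add(Rational(-5, 9), Mul(Rational(-1, 9), Z))) (Function('R')(x, Z) = Mul(Mul(Mul(Pow(Add(4, 5), -1), Add(5, Z)), -1), x) = Mul(Mul(Mul(Pow(9, -1), Add(5, Z)), -1), x) = Mul(Mul(Mul(Rational(1, 9), Add(5, Z)), -1), x) = Mul(Mul(Add(Rational(5, 9), Mul(Rational(1, 9), Z)), -1), x) = Mul(Add(Rational(-5, 9), Mul(Rational(-1, 9), Z)), x) = Mul(x, Add(Rational(-5, 9), Mul(Rational(-1, 9), Z))))
Pow(Add(Function('R')(z, 36), -20012), -1) = Pow(Add(Mul(Rational(-1, 9), -41, Add(5, 36)), -20012), -1) = Pow(Add(Mul(Rational(-1, 9), -41, 41), -20012), -1) = Pow(Add(Rational(1681, 9), -20012), -1) = Pow(Rational(-178427, 9), -1) = Rational(-9, 178427)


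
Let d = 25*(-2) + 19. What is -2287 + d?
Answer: -2318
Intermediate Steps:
d = -31 (d = -50 + 19 = -31)
-2287 + d = -2287 - 31 = -2318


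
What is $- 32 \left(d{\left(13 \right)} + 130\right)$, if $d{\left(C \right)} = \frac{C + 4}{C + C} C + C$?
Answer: $-4848$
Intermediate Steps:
$d{\left(C \right)} = 2 + \frac{3 C}{2}$ ($d{\left(C \right)} = \frac{4 + C}{2 C} C + C = \left(2 + \frac{C}{2}\right) + C = 2 + \frac{3 C}{2}$)
$- 32 \left(d{\left(13 \right)} + 130\right) = - 32 \left(\left(2 + \frac{3}{2} \cdot 13\right) + 130\right) = - 32 \left(\left(2 + \frac{39}{2}\right) + 130\right) = - 32 \left(\frac{43}{2} + 130\right) = \left(-32\right) \frac{303}{2} = -4848$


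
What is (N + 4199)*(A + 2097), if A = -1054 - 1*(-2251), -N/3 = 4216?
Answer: -27831006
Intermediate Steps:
N = -12648 (N = -3*4216 = -12648)
A = 1197 (A = -1054 + 2251 = 1197)
(N + 4199)*(A + 2097) = (-12648 + 4199)*(1197 + 2097) = -8449*3294 = -27831006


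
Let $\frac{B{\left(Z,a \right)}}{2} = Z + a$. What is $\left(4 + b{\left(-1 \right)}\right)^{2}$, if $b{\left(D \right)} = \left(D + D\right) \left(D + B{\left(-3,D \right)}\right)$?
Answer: $484$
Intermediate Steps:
$B{\left(Z,a \right)} = 2 Z + 2 a$ ($B{\left(Z,a \right)} = 2 \left(Z + a\right) = 2 Z + 2 a$)
$b{\left(D \right)} = 2 D \left(-6 + 3 D\right)$ ($b{\left(D \right)} = \left(D + D\right) \left(D + \left(2 \left(-3\right) + 2 D\right)\right) = 2 D \left(D + \left(-6 + 2 D\right)\right) = 2 D \left(-6 + 3 D\right)$)
$\left(4 + b{\left(-1 \right)}\right)^{2} = \left(4 + 6 \left(-1\right) \left(-2 - 1\right)\right)^{2} = \left(4 + 6 \left(-1\right) \left(-3\right)\right)^{2} = \left(4 + 18\right)^{2} = 22^{2} = 484$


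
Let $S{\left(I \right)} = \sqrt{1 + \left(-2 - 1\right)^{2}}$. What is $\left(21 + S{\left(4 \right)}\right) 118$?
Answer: $2478 + 118 \sqrt{10} \approx 2851.1$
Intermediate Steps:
$S{\left(I \right)} = \sqrt{10}$ ($S{\left(I \right)} = \sqrt{1 + \left(-3\right)^{2}} = \sqrt{1 + 9} = \sqrt{10}$)
$\left(21 + S{\left(4 \right)}\right) 118 = \left(21 + \sqrt{10}\right) 118 = 2478 + 118 \sqrt{10}$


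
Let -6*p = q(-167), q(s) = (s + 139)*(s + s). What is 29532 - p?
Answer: 93272/3 ≈ 31091.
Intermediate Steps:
q(s) = 2*s*(139 + s) (q(s) = (139 + s)*(2*s) = 2*s*(139 + s))
p = -4676/3 (p = -(-167)*(139 - 167)/3 = -(-167)*(-28)/3 = -1/6*9352 = -4676/3 ≈ -1558.7)
29532 - p = 29532 - 1*(-4676/3) = 29532 + 4676/3 = 93272/3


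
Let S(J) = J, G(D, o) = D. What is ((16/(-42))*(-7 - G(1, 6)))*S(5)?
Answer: 320/21 ≈ 15.238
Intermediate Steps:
((16/(-42))*(-7 - G(1, 6)))*S(5) = ((16/(-42))*(-7 - 1*1))*5 = ((16*(-1/42))*(-7 - 1))*5 = -8/21*(-8)*5 = (64/21)*5 = 320/21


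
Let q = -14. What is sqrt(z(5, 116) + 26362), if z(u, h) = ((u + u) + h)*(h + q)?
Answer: sqrt(39214) ≈ 198.03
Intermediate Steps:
z(u, h) = (-14 + h)*(h + 2*u) (z(u, h) = ((u + u) + h)*(h - 14) = (2*u + h)*(-14 + h) = (h + 2*u)*(-14 + h) = (-14 + h)*(h + 2*u))
sqrt(z(5, 116) + 26362) = sqrt((116**2 - 28*5 - 14*116 + 2*116*5) + 26362) = sqrt((13456 - 140 - 1624 + 1160) + 26362) = sqrt(12852 + 26362) = sqrt(39214)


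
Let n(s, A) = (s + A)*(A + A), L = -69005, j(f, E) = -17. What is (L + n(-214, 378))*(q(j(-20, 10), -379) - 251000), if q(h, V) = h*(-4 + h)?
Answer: -13780101497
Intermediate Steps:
n(s, A) = 2*A*(A + s) (n(s, A) = (A + s)*(2*A) = 2*A*(A + s))
(L + n(-214, 378))*(q(j(-20, 10), -379) - 251000) = (-69005 + 2*378*(378 - 214))*(-17*(-4 - 17) - 251000) = (-69005 + 2*378*164)*(-17*(-21) - 251000) = (-69005 + 123984)*(357 - 251000) = 54979*(-250643) = -13780101497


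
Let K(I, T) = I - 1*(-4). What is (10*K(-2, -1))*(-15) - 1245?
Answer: -1545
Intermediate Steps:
K(I, T) = 4 + I (K(I, T) = I + 4 = 4 + I)
(10*K(-2, -1))*(-15) - 1245 = (10*(4 - 2))*(-15) - 1245 = (10*2)*(-15) - 1245 = 20*(-15) - 1245 = -300 - 1245 = -1545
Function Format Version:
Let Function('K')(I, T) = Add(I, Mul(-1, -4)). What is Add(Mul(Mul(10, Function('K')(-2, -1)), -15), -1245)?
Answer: -1545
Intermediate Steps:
Function('K')(I, T) = Add(4, I) (Function('K')(I, T) = Add(I, 4) = Add(4, I))
Add(Mul(Mul(10, Function('K')(-2, -1)), -15), -1245) = Add(Mul(Mul(10, Add(4, -2)), -15), -1245) = Add(Mul(Mul(10, 2), -15), -1245) = Add(Mul(20, -15), -1245) = Add(-300, -1245) = -1545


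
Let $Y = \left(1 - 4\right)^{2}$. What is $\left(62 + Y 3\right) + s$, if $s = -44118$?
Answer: $-44029$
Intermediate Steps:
$Y = 9$ ($Y = \left(-3\right)^{2} = 9$)
$\left(62 + Y 3\right) + s = \left(62 + 9 \cdot 3\right) - 44118 = \left(62 + 27\right) - 44118 = 89 - 44118 = -44029$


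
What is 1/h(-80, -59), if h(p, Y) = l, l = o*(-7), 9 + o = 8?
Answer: ⅐ ≈ 0.14286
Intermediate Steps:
o = -1 (o = -9 + 8 = -1)
l = 7 (l = -1*(-7) = 7)
h(p, Y) = 7
1/h(-80, -59) = 1/7 = ⅐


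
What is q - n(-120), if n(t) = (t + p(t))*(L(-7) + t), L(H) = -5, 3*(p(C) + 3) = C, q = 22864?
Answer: 2489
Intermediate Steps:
p(C) = -3 + C/3
n(t) = (-5 + t)*(-3 + 4*t/3) (n(t) = (t + (-3 + t/3))*(-5 + t) = (-3 + 4*t/3)*(-5 + t) = (-5 + t)*(-3 + 4*t/3))
q - n(-120) = 22864 - (15 - 29/3*(-120) + (4/3)*(-120)²) = 22864 - (15 + 1160 + (4/3)*14400) = 22864 - (15 + 1160 + 19200) = 22864 - 1*20375 = 22864 - 20375 = 2489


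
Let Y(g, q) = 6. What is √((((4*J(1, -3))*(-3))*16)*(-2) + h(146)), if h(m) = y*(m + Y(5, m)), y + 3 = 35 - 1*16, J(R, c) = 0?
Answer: 8*√38 ≈ 49.315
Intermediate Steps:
y = 16 (y = -3 + (35 - 1*16) = -3 + (35 - 16) = -3 + 19 = 16)
h(m) = 96 + 16*m (h(m) = 16*(m + 6) = 16*(6 + m) = 96 + 16*m)
√((((4*J(1, -3))*(-3))*16)*(-2) + h(146)) = √((((4*0)*(-3))*16)*(-2) + (96 + 16*146)) = √(((0*(-3))*16)*(-2) + (96 + 2336)) = √((0*16)*(-2) + 2432) = √(0*(-2) + 2432) = √(0 + 2432) = √2432 = 8*√38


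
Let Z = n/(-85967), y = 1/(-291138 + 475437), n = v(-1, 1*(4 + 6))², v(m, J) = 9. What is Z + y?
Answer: -14842252/15843632133 ≈ -0.00093680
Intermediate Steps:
n = 81 (n = 9² = 81)
y = 1/184299 ≈ 5.4260e-6
Z = -81/85967 (Z = 81/(-85967) = 81*(-1/85967) = -81/85967 ≈ -0.00094222)
Z + y = -81/85967 + 1/184299 = -14842252/15843632133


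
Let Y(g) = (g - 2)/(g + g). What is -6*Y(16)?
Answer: -21/8 ≈ -2.6250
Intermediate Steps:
Y(g) = (-2 + g)/(2*g) (Y(g) = (-2 + g)/((2*g)) = (-2 + g)*(1/(2*g)) = (-2 + g)/(2*g))
-6*Y(16) = -3*(-2 + 16)/16 = -3*14/16 = -6*7/16 = -21/8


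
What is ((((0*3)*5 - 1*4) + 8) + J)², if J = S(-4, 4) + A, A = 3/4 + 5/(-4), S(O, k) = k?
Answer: 225/4 ≈ 56.250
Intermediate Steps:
A = -½ (A = 3*(¼) + 5*(-¼) = ¾ - 5/4 = -½ ≈ -0.50000)
J = 7/2 (J = 4 - ½ = 7/2 ≈ 3.5000)
((((0*3)*5 - 1*4) + 8) + J)² = ((((0*3)*5 - 1*4) + 8) + 7/2)² = (((0*5 - 4) + 8) + 7/2)² = (((0 - 4) + 8) + 7/2)² = ((-4 + 8) + 7/2)² = (4 + 7/2)² = (15/2)² = 225/4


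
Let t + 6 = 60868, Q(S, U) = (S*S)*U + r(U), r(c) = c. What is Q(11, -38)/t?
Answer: -2318/30431 ≈ -0.076172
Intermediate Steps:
Q(S, U) = U + U*S**2 (Q(S, U) = (S*S)*U + U = S**2*U + U = U*S**2 + U = U + U*S**2)
t = 60862 (t = -6 + 60868 = 60862)
Q(11, -38)/t = -38*(1 + 11**2)/60862 = -38*(1 + 121)*(1/60862) = -38*122*(1/60862) = -4636*1/60862 = -2318/30431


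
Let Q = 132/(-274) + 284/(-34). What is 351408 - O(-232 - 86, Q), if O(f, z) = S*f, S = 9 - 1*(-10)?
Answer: 357450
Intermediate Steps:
S = 19 (S = 9 + 10 = 19)
Q = -20576/2329 (Q = 132*(-1/274) + 284*(-1/34) = -66/137 - 142/17 = -20576/2329 ≈ -8.8347)
O(f, z) = 19*f
351408 - O(-232 - 86, Q) = 351408 - 19*(-232 - 86) = 351408 - 19*(-318) = 351408 - 1*(-6042) = 351408 + 6042 = 357450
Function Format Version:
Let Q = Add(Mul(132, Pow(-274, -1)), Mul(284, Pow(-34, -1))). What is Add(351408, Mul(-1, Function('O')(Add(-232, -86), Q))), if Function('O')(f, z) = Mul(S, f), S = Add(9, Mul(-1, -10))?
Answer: 357450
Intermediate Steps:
S = 19 (S = Add(9, 10) = 19)
Q = Rational(-20576, 2329) (Q = Add(Mul(132, Rational(-1, 274)), Mul(284, Rational(-1, 34))) = Add(Rational(-66, 137), Rational(-142, 17)) = Rational(-20576, 2329) ≈ -8.8347)
Function('O')(f, z) = Mul(19, f)
Add(351408, Mul(-1, Function('O')(Add(-232, -86), Q))) = Add(351408, Mul(-1, Mul(19, Add(-232, -86)))) = Add(351408, Mul(-1, Mul(19, -318))) = Add(351408, Mul(-1, -6042)) = Add(351408, 6042) = 357450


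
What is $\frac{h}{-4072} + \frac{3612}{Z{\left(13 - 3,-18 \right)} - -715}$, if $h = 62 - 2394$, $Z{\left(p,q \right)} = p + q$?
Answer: $\frac{584171}{102818} \approx 5.6816$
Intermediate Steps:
$h = -2332$
$\frac{h}{-4072} + \frac{3612}{Z{\left(13 - 3,-18 \right)} - -715} = - \frac{2332}{-4072} + \frac{3612}{\left(\left(13 - 3\right) - 18\right) - -715} = \left(-2332\right) \left(- \frac{1}{4072}\right) + \frac{3612}{\left(\left(13 - 3\right) - 18\right) + 715} = \frac{583}{1018} + \frac{3612}{\left(10 - 18\right) + 715} = \frac{583}{1018} + \frac{3612}{-8 + 715} = \frac{583}{1018} + \frac{3612}{707} = \frac{583}{1018} + 3612 \cdot \frac{1}{707} = \frac{583}{1018} + \frac{516}{101} = \frac{584171}{102818}$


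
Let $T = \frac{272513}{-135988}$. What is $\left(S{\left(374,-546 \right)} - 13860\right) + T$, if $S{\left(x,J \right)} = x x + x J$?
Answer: $- \frac{10632902257}{135988} \approx -78190.0$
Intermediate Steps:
$S{\left(x,J \right)} = x^{2} + J x$
$T = - \frac{272513}{135988}$ ($T = 272513 \left(- \frac{1}{135988}\right) = - \frac{272513}{135988} \approx -2.0039$)
$\left(S{\left(374,-546 \right)} - 13860\right) + T = \left(374 \left(-546 + 374\right) - 13860\right) - \frac{272513}{135988} = \left(374 \left(-172\right) - 13860\right) - \frac{272513}{135988} = \left(-64328 - 13860\right) - \frac{272513}{135988} = -78188 - \frac{272513}{135988} = - \frac{10632902257}{135988}$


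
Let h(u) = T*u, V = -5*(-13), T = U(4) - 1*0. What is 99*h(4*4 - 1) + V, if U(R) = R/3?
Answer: 2045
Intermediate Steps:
U(R) = R/3 (U(R) = R*(1/3) = R/3)
T = 4/3 (T = (1/3)*4 - 1*0 = 4/3 + 0 = 4/3 ≈ 1.3333)
V = 65
h(u) = 4*u/3
99*h(4*4 - 1) + V = 99*(4*(4*4 - 1)/3) + 65 = 99*(4*(16 - 1)/3) + 65 = 99*((4/3)*15) + 65 = 99*20 + 65 = 1980 + 65 = 2045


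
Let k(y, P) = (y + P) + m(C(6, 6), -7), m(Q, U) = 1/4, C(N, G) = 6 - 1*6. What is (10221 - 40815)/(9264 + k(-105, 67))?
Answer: -122376/36905 ≈ -3.3160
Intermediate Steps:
C(N, G) = 0 (C(N, G) = 6 - 6 = 0)
m(Q, U) = ¼
k(y, P) = ¼ + P + y (k(y, P) = (y + P) + ¼ = (P + y) + ¼ = ¼ + P + y)
(10221 - 40815)/(9264 + k(-105, 67)) = (10221 - 40815)/(9264 + (¼ + 67 - 105)) = -30594/(9264 - 151/4) = -30594/36905/4 = -30594*4/36905 = -122376/36905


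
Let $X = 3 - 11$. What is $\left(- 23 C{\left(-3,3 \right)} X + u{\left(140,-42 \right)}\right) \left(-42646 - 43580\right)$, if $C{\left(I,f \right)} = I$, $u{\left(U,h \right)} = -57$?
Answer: $52511634$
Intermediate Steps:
$X = -8$
$\left(- 23 C{\left(-3,3 \right)} X + u{\left(140,-42 \right)}\right) \left(-42646 - 43580\right) = \left(\left(-23\right) \left(-3\right) \left(-8\right) - 57\right) \left(-42646 - 43580\right) = \left(69 \left(-8\right) - 57\right) \left(-86226\right) = \left(-552 - 57\right) \left(-86226\right) = \left(-609\right) \left(-86226\right) = 52511634$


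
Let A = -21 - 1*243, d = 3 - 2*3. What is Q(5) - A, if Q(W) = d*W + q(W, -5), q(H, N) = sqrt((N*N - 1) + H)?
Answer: 249 + sqrt(29) ≈ 254.39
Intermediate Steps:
q(H, N) = sqrt(-1 + H + N**2) (q(H, N) = sqrt((N**2 - 1) + H) = sqrt((-1 + N**2) + H) = sqrt(-1 + H + N**2))
d = -3 (d = 3 - 6 = -3)
Q(W) = sqrt(24 + W) - 3*W (Q(W) = -3*W + sqrt(-1 + W + (-5)**2) = -3*W + sqrt(-1 + W + 25) = -3*W + sqrt(24 + W) = sqrt(24 + W) - 3*W)
A = -264 (A = -21 - 243 = -264)
Q(5) - A = (sqrt(24 + 5) - 3*5) - 1*(-264) = (sqrt(29) - 15) + 264 = (-15 + sqrt(29)) + 264 = 249 + sqrt(29)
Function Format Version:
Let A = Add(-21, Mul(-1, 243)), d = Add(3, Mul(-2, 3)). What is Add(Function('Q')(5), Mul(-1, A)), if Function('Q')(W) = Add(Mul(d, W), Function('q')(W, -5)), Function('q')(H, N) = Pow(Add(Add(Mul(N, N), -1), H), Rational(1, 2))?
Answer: Add(249, Pow(29, Rational(1, 2))) ≈ 254.39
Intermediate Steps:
Function('q')(H, N) = Pow(Add(-1, H, Pow(N, 2)), Rational(1, 2)) (Function('q')(H, N) = Pow(Add(Add(Pow(N, 2), -1), H), Rational(1, 2)) = Pow(Add(Add(-1, Pow(N, 2)), H), Rational(1, 2)) = Pow(Add(-1, H, Pow(N, 2)), Rational(1, 2)))
d = -3 (d = Add(3, -6) = -3)
Function('Q')(W) = Add(Pow(Add(24, W), Rational(1, 2)), Mul(-3, W)) (Function('Q')(W) = Add(Mul(-3, W), Pow(Add(-1, W, Pow(-5, 2)), Rational(1, 2))) = Add(Mul(-3, W), Pow(Add(-1, W, 25), Rational(1, 2))) = Add(Mul(-3, W), Pow(Add(24, W), Rational(1, 2))) = Add(Pow(Add(24, W), Rational(1, 2)), Mul(-3, W)))
A = -264 (A = Add(-21, -243) = -264)
Add(Function('Q')(5), Mul(-1, A)) = Add(Add(Pow(Add(24, 5), Rational(1, 2)), Mul(-3, 5)), Mul(-1, -264)) = Add(Add(Pow(29, Rational(1, 2)), -15), 264) = Add(Add(-15, Pow(29, Rational(1, 2))), 264) = Add(249, Pow(29, Rational(1, 2)))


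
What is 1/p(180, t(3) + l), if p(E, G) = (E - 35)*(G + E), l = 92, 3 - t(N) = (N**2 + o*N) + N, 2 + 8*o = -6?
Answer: 1/38570 ≈ 2.5927e-5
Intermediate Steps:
o = -1 (o = -1/4 + (1/8)*(-6) = -1/4 - 3/4 = -1)
t(N) = 3 - N**2 (t(N) = 3 - ((N**2 - N) + N) = 3 - N**2)
p(E, G) = (-35 + E)*(E + G)
1/p(180, t(3) + l) = 1/(180**2 - 35*180 - 35*((3 - 1*3**2) + 92) + 180*((3 - 1*3**2) + 92)) = 1/(32400 - 6300 - 35*((3 - 1*9) + 92) + 180*((3 - 1*9) + 92)) = 1/(32400 - 6300 - 35*((3 - 9) + 92) + 180*((3 - 9) + 92)) = 1/(32400 - 6300 - 35*(-6 + 92) + 180*(-6 + 92)) = 1/(32400 - 6300 - 35*86 + 180*86) = 1/(32400 - 6300 - 3010 + 15480) = 1/38570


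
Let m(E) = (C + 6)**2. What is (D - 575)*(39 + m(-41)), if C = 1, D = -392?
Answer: -85096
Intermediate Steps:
m(E) = 49 (m(E) = (1 + 6)**2 = 7**2 = 49)
(D - 575)*(39 + m(-41)) = (-392 - 575)*(39 + 49) = -967*88 = -85096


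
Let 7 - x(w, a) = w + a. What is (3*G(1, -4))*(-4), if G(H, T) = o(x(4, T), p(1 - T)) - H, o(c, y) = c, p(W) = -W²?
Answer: -72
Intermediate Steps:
x(w, a) = 7 - a - w (x(w, a) = 7 - (w + a) = 7 - (a + w) = 7 + (-a - w) = 7 - a - w)
G(H, T) = 3 - H - T (G(H, T) = (7 - T - 1*4) - H = (7 - T - 4) - H = (3 - T) - H = 3 - H - T)
(3*G(1, -4))*(-4) = (3*(3 - 1*1 - 1*(-4)))*(-4) = (3*(3 - 1 + 4))*(-4) = (3*6)*(-4) = 18*(-4) = -72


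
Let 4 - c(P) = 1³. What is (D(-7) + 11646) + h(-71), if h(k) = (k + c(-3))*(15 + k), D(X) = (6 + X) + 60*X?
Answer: 15033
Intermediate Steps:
c(P) = 3 (c(P) = 4 - 1*1³ = 4 - 1*1 = 4 - 1 = 3)
D(X) = 6 + 61*X
h(k) = (3 + k)*(15 + k) (h(k) = (k + 3)*(15 + k) = (3 + k)*(15 + k))
(D(-7) + 11646) + h(-71) = ((6 + 61*(-7)) + 11646) + (45 + (-71)² + 18*(-71)) = ((6 - 427) + 11646) + (45 + 5041 - 1278) = (-421 + 11646) + 3808 = 11225 + 3808 = 15033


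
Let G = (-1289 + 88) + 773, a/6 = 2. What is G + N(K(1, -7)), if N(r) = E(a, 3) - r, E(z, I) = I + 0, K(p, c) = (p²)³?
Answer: -426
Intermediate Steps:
a = 12 (a = 6*2 = 12)
K(p, c) = p⁶
E(z, I) = I
N(r) = 3 - r
G = -428 (G = -1201 + 773 = -428)
G + N(K(1, -7)) = -428 + (3 - 1*1⁶) = -428 + (3 - 1*1) = -428 + (3 - 1) = -428 + 2 = -426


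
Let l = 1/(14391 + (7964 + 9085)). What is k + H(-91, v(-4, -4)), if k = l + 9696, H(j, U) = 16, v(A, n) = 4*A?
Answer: 305345281/31440 ≈ 9712.0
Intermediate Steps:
l = 1/31440 (l = 1/(14391 + 17049) = 1/31440 ≈ 3.1807e-5)
k = 304842241/31440 (k = 1/31440 + 9696 = 304842241/31440 ≈ 9696.0)
k + H(-91, v(-4, -4)) = 304842241/31440 + 16 = 305345281/31440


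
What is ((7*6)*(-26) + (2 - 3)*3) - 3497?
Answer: -4592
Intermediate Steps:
((7*6)*(-26) + (2 - 3)*3) - 3497 = (42*(-26) - 1*3) - 3497 = (-1092 - 3) - 3497 = -1095 - 3497 = -4592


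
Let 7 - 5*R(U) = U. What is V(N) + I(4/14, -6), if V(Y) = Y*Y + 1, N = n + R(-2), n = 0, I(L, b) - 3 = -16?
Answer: -219/25 ≈ -8.7600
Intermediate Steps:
I(L, b) = -13 (I(L, b) = 3 - 16 = -13)
R(U) = 7/5 - U/5
N = 9/5 (N = 0 + (7/5 - 1/5*(-2)) = 0 + (7/5 + 2/5) = 0 + 9/5 = 9/5 ≈ 1.8000)
V(Y) = 1 + Y**2 (V(Y) = Y**2 + 1 = 1 + Y**2)
V(N) + I(4/14, -6) = (1 + (9/5)**2) - 13 = (1 + 81/25) - 13 = 106/25 - 13 = -219/25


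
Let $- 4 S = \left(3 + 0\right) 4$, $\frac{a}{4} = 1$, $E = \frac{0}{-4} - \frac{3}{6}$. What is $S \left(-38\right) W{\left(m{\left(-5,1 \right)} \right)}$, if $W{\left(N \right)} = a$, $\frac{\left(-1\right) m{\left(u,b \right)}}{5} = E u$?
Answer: $456$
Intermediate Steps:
$E = - \frac{1}{2}$ ($E = 0 \left(- \frac{1}{4}\right) - \frac{1}{2} = 0 - \frac{1}{2} = - \frac{1}{2} \approx -0.5$)
$m{\left(u,b \right)} = \frac{5 u}{2}$ ($m{\left(u,b \right)} = - 5 \left(- \frac{u}{2}\right) = \frac{5 u}{2}$)
$a = 4$ ($a = 4 \cdot 1 = 4$)
$W{\left(N \right)} = 4$
$S = -3$ ($S = - \frac{\left(3 + 0\right) 4}{4} = - \frac{3 \cdot 4}{4} = \left(- \frac{1}{4}\right) 12 = -3$)
$S \left(-38\right) W{\left(m{\left(-5,1 \right)} \right)} = \left(-3\right) \left(-38\right) 4 = 114 \cdot 4 = 456$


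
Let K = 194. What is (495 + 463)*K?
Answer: 185852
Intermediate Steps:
(495 + 463)*K = (495 + 463)*194 = 958*194 = 185852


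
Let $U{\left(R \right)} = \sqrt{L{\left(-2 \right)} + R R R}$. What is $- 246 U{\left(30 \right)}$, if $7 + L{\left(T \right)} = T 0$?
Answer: $- 246 \sqrt{26993} \approx -40417.0$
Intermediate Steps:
$L{\left(T \right)} = -7$ ($L{\left(T \right)} = -7 + T 0 = -7 + 0 = -7$)
$U{\left(R \right)} = \sqrt{-7 + R^{3}}$ ($U{\left(R \right)} = \sqrt{-7 + R R R} = \sqrt{-7 + R^{2} R} = \sqrt{-7 + R^{3}}$)
$- 246 U{\left(30 \right)} = - 246 \sqrt{-7 + 30^{3}} = - 246 \sqrt{-7 + 27000} = - 246 \sqrt{26993}$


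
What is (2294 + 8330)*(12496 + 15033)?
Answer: 292468096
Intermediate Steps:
(2294 + 8330)*(12496 + 15033) = 10624*27529 = 292468096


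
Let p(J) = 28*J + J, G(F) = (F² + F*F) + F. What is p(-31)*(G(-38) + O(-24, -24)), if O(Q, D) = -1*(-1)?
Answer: -2563049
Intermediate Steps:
O(Q, D) = 1
G(F) = F + 2*F² (G(F) = (F² + F²) + F = 2*F² + F = F + 2*F²)
p(J) = 29*J
p(-31)*(G(-38) + O(-24, -24)) = (29*(-31))*(-38*(1 + 2*(-38)) + 1) = -899*(-38*(1 - 76) + 1) = -899*(-38*(-75) + 1) = -899*(2850 + 1) = -899*2851 = -2563049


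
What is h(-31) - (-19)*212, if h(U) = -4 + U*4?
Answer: 3900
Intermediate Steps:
h(U) = -4 + 4*U
h(-31) - (-19)*212 = (-4 + 4*(-31)) - (-19)*212 = (-4 - 124) - 1*(-4028) = -128 + 4028 = 3900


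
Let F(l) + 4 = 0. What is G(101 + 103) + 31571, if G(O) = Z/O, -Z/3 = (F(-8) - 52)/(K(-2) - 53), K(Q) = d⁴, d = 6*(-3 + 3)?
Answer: 28445457/901 ≈ 31571.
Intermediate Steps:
d = 0 (d = 6*0 = 0)
F(l) = -4 (F(l) = -4 + 0 = -4)
K(Q) = 0 (K(Q) = 0⁴ = 0)
Z = -168/53 (Z = -3*(-4 - 52)/(0 - 53) = -(-168)/(-53) = -(-168)*(-1)/53 = -3*56/53 = -168/53 ≈ -3.1698)
G(O) = -168/(53*O)
G(101 + 103) + 31571 = -168/(53*(101 + 103)) + 31571 = -168/53/204 + 31571 = -168/53*1/204 + 31571 = -14/901 + 31571 = 28445457/901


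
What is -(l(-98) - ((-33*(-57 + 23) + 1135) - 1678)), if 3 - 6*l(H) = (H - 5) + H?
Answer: 545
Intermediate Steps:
l(H) = 4/3 - H/3 (l(H) = 1/2 - ((H - 5) + H)/6 = 1/2 - ((-5 + H) + H)/6 = 1/2 - (-5 + 2*H)/6 = 1/2 + (5/6 - H/3) = 4/3 - H/3)
-(l(-98) - ((-33*(-57 + 23) + 1135) - 1678)) = -((4/3 - 1/3*(-98)) - ((-33*(-57 + 23) + 1135) - 1678)) = -((4/3 + 98/3) - ((-33*(-34) + 1135) - 1678)) = -(34 - ((1122 + 1135) - 1678)) = -(34 - (2257 - 1678)) = -(34 - 1*579) = -(34 - 579) = -1*(-545) = 545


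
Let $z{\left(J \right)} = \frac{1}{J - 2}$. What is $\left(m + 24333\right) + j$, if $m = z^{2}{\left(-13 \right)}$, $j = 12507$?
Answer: $\frac{8289001}{225} \approx 36840.0$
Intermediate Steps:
$z{\left(J \right)} = \frac{1}{-2 + J}$
$m = \frac{1}{225}$ ($m = \left(\frac{1}{-2 - 13}\right)^{2} = \left(\frac{1}{-15}\right)^{2} = \left(- \frac{1}{15}\right)^{2} = \frac{1}{225} \approx 0.0044444$)
$\left(m + 24333\right) + j = \left(\frac{1}{225} + 24333\right) + 12507 = \frac{5474926}{225} + 12507 = \frac{8289001}{225}$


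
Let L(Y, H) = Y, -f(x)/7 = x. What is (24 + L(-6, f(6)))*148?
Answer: 2664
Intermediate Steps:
f(x) = -7*x
(24 + L(-6, f(6)))*148 = (24 - 6)*148 = 18*148 = 2664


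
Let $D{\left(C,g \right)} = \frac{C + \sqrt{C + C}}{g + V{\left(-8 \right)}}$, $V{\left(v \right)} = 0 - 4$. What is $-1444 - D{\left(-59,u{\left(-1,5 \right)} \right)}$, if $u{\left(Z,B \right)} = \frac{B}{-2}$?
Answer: $- \frac{18890}{13} + \frac{2 i \sqrt{118}}{13} \approx -1453.1 + 1.6712 i$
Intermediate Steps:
$V{\left(v \right)} = -4$ ($V{\left(v \right)} = 0 - 4 = -4$)
$u{\left(Z,B \right)} = - \frac{B}{2}$ ($u{\left(Z,B \right)} = B \left(- \frac{1}{2}\right) = - \frac{B}{2}$)
$D{\left(C,g \right)} = \frac{C + \sqrt{2} \sqrt{C}}{-4 + g}$ ($D{\left(C,g \right)} = \frac{C + \sqrt{C + C}}{g - 4} = \frac{C + \sqrt{2 C}}{-4 + g} = \frac{C + \sqrt{2} \sqrt{C}}{-4 + g}$)
$-1444 - D{\left(-59,u{\left(-1,5 \right)} \right)} = -1444 - \frac{-59 + \sqrt{2} \sqrt{-59}}{-4 - \frac{5}{2}} = -1444 - \frac{-59 + \sqrt{2} i \sqrt{59}}{-4 - \frac{5}{2}} = -1444 - \frac{-59 + i \sqrt{118}}{- \frac{13}{2}} = -1444 - - \frac{2 \left(-59 + i \sqrt{118}\right)}{13} = -1444 - \left(\frac{118}{13} - \frac{2 i \sqrt{118}}{13}\right) = - \frac{18890}{13} + \frac{2 i \sqrt{118}}{13}$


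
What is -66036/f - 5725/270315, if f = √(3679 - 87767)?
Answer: -1145/54063 + 16509*I*√21022/10511 ≈ -0.021179 + 227.73*I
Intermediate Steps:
f = 2*I*√21022 (f = √(-84088) = 2*I*√21022 ≈ 289.98*I)
-66036/f - 5725/270315 = -66036*(-I*√21022/42044) - 5725/270315 = -(-16509)*I*√21022/10511 - 5725*1/270315 = 16509*I*√21022/10511 - 1145/54063 = -1145/54063 + 16509*I*√21022/10511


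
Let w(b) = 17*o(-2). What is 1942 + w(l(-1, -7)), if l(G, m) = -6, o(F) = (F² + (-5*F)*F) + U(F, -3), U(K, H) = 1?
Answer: 1687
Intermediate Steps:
o(F) = 1 - 4*F² (o(F) = (F² + (-5*F)*F) + 1 = (F² - 5*F²) + 1 = -4*F² + 1 = 1 - 4*F²)
w(b) = -255 (w(b) = 17*(1 - 4*(-2)²) = 17*(1 - 4*4) = 17*(1 - 16) = 17*(-15) = -255)
1942 + w(l(-1, -7)) = 1942 - 255 = 1687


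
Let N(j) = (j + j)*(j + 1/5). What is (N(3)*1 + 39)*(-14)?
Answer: -4074/5 ≈ -814.80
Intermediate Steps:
N(j) = 2*j*(1/5 + j) (N(j) = (2*j)*(j + 1*(1/5)) = (2*j)*(j + 1/5) = (2*j)*(1/5 + j) = 2*j*(1/5 + j))
(N(3)*1 + 39)*(-14) = (((2/5)*3*(1 + 5*3))*1 + 39)*(-14) = (((2/5)*3*(1 + 15))*1 + 39)*(-14) = (((2/5)*3*16)*1 + 39)*(-14) = ((96/5)*1 + 39)*(-14) = (96/5 + 39)*(-14) = (291/5)*(-14) = -4074/5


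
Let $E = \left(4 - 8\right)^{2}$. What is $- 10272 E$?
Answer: $-164352$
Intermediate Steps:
$E = 16$ ($E = \left(-4\right)^{2} = 16$)
$- 10272 E = \left(-10272\right) 16 = -164352$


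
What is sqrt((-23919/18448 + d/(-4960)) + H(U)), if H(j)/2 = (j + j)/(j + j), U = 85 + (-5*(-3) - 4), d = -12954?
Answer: sqrt(423528457610)/357430 ≈ 1.8207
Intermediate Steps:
U = 96 (U = 85 + (15 - 4) = 85 + 11 = 96)
H(j) = 2 (H(j) = 2*((j + j)/(j + j)) = 2*((2*j)/((2*j))) = 2*((2*j)*(1/(2*j))) = 2*1 = 2)
sqrt((-23919/18448 + d/(-4960)) + H(U)) = sqrt((-23919/18448 - 12954/(-4960)) + 2) = sqrt((-23919*1/18448 - 12954*(-1/4960)) + 2) = sqrt((-23919/18448 + 6477/2480) + 2) = sqrt(470067/357430 + 2) = sqrt(1184927/357430) = sqrt(423528457610)/357430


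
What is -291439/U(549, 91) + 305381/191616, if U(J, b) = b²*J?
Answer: 444166599355/290379293568 ≈ 1.5296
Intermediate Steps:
U(J, b) = J*b²
-291439/U(549, 91) + 305381/191616 = -291439/(549*91²) + 305381/191616 = -291439/(549*8281) + 305381*(1/191616) = -291439/4546269 + 305381/191616 = 444166599355/290379293568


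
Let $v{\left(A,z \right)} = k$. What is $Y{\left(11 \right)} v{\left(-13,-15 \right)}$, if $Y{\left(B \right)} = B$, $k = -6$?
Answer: $-66$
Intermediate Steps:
$v{\left(A,z \right)} = -6$
$Y{\left(11 \right)} v{\left(-13,-15 \right)} = 11 \left(-6\right) = -66$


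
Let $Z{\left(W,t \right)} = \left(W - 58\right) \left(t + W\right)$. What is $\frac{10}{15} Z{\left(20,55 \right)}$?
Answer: $-1900$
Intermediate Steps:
$Z{\left(W,t \right)} = \left(-58 + W\right) \left(W + t\right)$ ($Z{\left(W,t \right)} = \left(W - 58\right) \left(W + t\right) = \left(-58 + W\right) \left(W + t\right)$)
$\frac{10}{15} Z{\left(20,55 \right)} = \frac{10}{15} \left(20^{2} - 1160 - 3190 + 20 \cdot 55\right) = 10 \cdot \frac{1}{15} \left(400 - 1160 - 3190 + 1100\right) = \frac{2}{3} \left(-2850\right) = -1900$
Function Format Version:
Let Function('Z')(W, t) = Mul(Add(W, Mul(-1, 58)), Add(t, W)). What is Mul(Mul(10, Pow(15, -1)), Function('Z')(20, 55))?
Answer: -1900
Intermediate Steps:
Function('Z')(W, t) = Mul(Add(-58, W), Add(W, t)) (Function('Z')(W, t) = Mul(Add(W, -58), Add(W, t)) = Mul(Add(-58, W), Add(W, t)))
Mul(Mul(10, Pow(15, -1)), Function('Z')(20, 55)) = Mul(Mul(10, Pow(15, -1)), Add(Pow(20, 2), Mul(-58, 20), Mul(-58, 55), Mul(20, 55))) = Mul(Mul(10, Rational(1, 15)), Add(400, -1160, -3190, 1100)) = Mul(Rational(2, 3), -2850) = -1900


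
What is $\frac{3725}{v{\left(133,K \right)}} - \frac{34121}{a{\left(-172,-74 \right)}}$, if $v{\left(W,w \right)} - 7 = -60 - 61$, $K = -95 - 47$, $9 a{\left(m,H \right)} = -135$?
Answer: $\frac{425991}{190} \approx 2242.1$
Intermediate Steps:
$a{\left(m,H \right)} = -15$ ($a{\left(m,H \right)} = \frac{1}{9} \left(-135\right) = -15$)
$K = -142$ ($K = -95 - 47 = -142$)
$v{\left(W,w \right)} = -114$ ($v{\left(W,w \right)} = 7 - 121 = -114$)
$\frac{3725}{v{\left(133,K \right)}} - \frac{34121}{a{\left(-172,-74 \right)}} = \frac{3725}{-114} - \frac{34121}{-15} = 3725 \left(- \frac{1}{114}\right) - - \frac{34121}{15} = - \frac{3725}{114} + \frac{34121}{15} = \frac{425991}{190}$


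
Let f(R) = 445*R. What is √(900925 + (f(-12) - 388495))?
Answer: √507090 ≈ 712.10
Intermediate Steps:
√(900925 + (f(-12) - 388495)) = √(900925 + (445*(-12) - 388495)) = √(900925 + (-5340 - 388495)) = √(900925 - 393835) = √507090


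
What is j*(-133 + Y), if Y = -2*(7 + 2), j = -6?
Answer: 906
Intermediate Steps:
Y = -18 (Y = -2*9 = -18)
j*(-133 + Y) = -6*(-133 - 18) = -6*(-151) = 906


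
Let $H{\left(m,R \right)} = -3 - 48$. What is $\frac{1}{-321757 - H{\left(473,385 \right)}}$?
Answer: $- \frac{1}{321706} \approx -3.1084 \cdot 10^{-6}$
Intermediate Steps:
$H{\left(m,R \right)} = -51$ ($H{\left(m,R \right)} = -3 - 48 = -51$)
$\frac{1}{-321757 - H{\left(473,385 \right)}} = \frac{1}{-321757 - -51} = \frac{1}{-321757 + 51} = \frac{1}{-321706} = - \frac{1}{321706}$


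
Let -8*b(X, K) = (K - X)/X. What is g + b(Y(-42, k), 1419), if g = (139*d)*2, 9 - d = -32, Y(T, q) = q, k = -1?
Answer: 23151/2 ≈ 11576.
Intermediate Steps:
d = 41 (d = 9 - 1*(-32) = 9 + 32 = 41)
g = 11398 (g = (139*41)*2 = 5699*2 = 11398)
b(X, K) = -(K - X)/(8*X)
g + b(Y(-42, k), 1419) = 11398 + (⅛)*(-1 - 1*1419)/(-1) = 11398 + (⅛)*(-1)*(-1 - 1419) = 11398 + (⅛)*(-1)*(-1420) = 11398 + 355/2 = 23151/2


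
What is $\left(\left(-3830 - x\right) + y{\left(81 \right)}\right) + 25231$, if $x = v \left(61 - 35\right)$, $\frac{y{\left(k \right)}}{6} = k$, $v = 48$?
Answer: $20639$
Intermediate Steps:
$y{\left(k \right)} = 6 k$
$x = 1248$ ($x = 48 \left(61 - 35\right) = 48 \cdot 26 = 1248$)
$\left(\left(-3830 - x\right) + y{\left(81 \right)}\right) + 25231 = \left(\left(-3830 - 1248\right) + 6 \cdot 81\right) + 25231 = \left(\left(-3830 - 1248\right) + 486\right) + 25231 = \left(-5078 + 486\right) + 25231 = -4592 + 25231 = 20639$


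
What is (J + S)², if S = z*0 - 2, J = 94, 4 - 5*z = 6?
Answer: 8464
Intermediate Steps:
z = -⅖ (z = ⅘ - ⅕*6 = ⅘ - 6/5 = -⅖ ≈ -0.40000)
S = -2 (S = -⅖*0 - 2 = 0 - 2 = -2)
(J + S)² = (94 - 2)² = 92² = 8464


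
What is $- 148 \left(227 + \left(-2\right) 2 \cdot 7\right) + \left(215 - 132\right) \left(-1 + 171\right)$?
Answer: $-15342$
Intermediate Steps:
$- 148 \left(227 + \left(-2\right) 2 \cdot 7\right) + \left(215 - 132\right) \left(-1 + 171\right) = - 148 \left(227 - 28\right) + 83 \cdot 170 = - 148 \left(227 - 28\right) + 14110 = \left(-148\right) 199 + 14110 = -29452 + 14110 = -15342$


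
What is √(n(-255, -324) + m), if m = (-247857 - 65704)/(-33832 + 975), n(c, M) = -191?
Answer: I*√195897573982/32857 ≈ 13.471*I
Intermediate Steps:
m = 313561/32857 (m = -313561/(-32857) = -313561*(-1/32857) = 313561/32857 ≈ 9.5432)
√(n(-255, -324) + m) = √(-191 + 313561/32857) = √(-5962126/32857) = I*√195897573982/32857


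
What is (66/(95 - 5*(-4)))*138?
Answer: 396/5 ≈ 79.200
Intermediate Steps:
(66/(95 - 5*(-4)))*138 = (66/(95 + 20))*138 = (66/115)*138 = 396/5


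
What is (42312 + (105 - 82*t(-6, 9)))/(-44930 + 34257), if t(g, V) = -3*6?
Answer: -43893/10673 ≈ -4.1125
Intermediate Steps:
t(g, V) = -18
(42312 + (105 - 82*t(-6, 9)))/(-44930 + 34257) = (42312 + (105 - 82*(-18)))/(-44930 + 34257) = (42312 + (105 + 1476))/(-10673) = (42312 + 1581)*(-1/10673) = 43893*(-1/10673) = -43893/10673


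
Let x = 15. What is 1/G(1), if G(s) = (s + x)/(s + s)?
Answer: ⅛ ≈ 0.12500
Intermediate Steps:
G(s) = (15 + s)/(2*s) (G(s) = (s + 15)/(s + s) = (15 + s)/((2*s)) = (15 + s)*(1/(2*s)) = (15 + s)/(2*s))
1/G(1) = 1/((½)*(15 + 1)/1) = 1/((½)*1*16) = 1/8 = ⅛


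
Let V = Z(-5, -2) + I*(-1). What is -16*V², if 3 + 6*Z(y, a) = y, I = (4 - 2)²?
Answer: -4096/9 ≈ -455.11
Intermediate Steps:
I = 4 (I = 2² = 4)
Z(y, a) = -½ + y/6
V = -16/3 (V = (-½ + (⅙)*(-5)) + 4*(-1) = (-½ - ⅚) - 4 = -4/3 - 4 = -16/3 ≈ -5.3333)
-16*V² = -16*(-16/3)² = -16*256/9 = -4096/9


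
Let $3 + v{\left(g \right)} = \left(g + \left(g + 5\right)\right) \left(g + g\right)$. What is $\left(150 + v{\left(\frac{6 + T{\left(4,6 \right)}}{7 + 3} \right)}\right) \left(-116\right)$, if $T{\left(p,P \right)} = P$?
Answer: $- \frac{477804}{25} \approx -19112.0$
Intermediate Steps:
$v{\left(g \right)} = -3 + 2 g \left(5 + 2 g\right)$ ($v{\left(g \right)} = -3 + \left(g + \left(g + 5\right)\right) \left(g + g\right) = -3 + \left(g + \left(5 + g\right)\right) 2 g = -3 + \left(5 + 2 g\right) 2 g = -3 + 2 g \left(5 + 2 g\right)$)
$\left(150 + v{\left(\frac{6 + T{\left(4,6 \right)}}{7 + 3} \right)}\right) \left(-116\right) = \left(150 + \left(-3 + 4 \left(\frac{6 + 6}{7 + 3}\right)^{2} + 10 \frac{6 + 6}{7 + 3}\right)\right) \left(-116\right) = \left(150 + \left(-3 + 4 \left(\frac{12}{10}\right)^{2} + 10 \cdot \frac{12}{10}\right)\right) \left(-116\right) = \left(150 + \left(-3 + 4 \left(12 \cdot \frac{1}{10}\right)^{2} + 10 \cdot 12 \cdot \frac{1}{10}\right)\right) \left(-116\right) = \left(150 + \left(-3 + 4 \left(\frac{6}{5}\right)^{2} + 10 \cdot \frac{6}{5}\right)\right) \left(-116\right) = \left(150 + \left(-3 + 4 \cdot \frac{36}{25} + 12\right)\right) \left(-116\right) = \left(150 + \left(-3 + \frac{144}{25} + 12\right)\right) \left(-116\right) = \left(150 + \frac{369}{25}\right) \left(-116\right) = \frac{4119}{25} \left(-116\right) = - \frac{477804}{25}$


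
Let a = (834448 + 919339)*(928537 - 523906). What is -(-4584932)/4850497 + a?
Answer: 3442090139234070641/4850497 ≈ 7.0964e+11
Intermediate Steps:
a = 709636587597 (a = 1753787*404631 = 709636587597)
-(-4584932)/4850497 + a = -(-4584932)/4850497 + 709636587597 = -1*(-4584932/4850497) + 709636587597 = 4584932/4850497 + 709636587597 = 3442090139234070641/4850497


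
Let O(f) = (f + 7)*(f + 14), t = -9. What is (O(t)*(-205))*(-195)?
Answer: -399750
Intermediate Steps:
O(f) = (7 + f)*(14 + f)
(O(t)*(-205))*(-195) = ((98 + (-9)**2 + 21*(-9))*(-205))*(-195) = ((98 + 81 - 189)*(-205))*(-195) = -10*(-205)*(-195) = 2050*(-195) = -399750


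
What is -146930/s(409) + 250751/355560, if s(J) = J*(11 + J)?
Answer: -7276527/48474680 ≈ -0.15011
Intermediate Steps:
-146930/s(409) + 250751/355560 = -146930*1/(409*(11 + 409)) + 250751/355560 = -146930/(409*420) + 250751*(1/355560) = -146930/171780 + 250751/355560 = -146930*1/171780 + 250751/355560 = -2099/2454 + 250751/355560 = -7276527/48474680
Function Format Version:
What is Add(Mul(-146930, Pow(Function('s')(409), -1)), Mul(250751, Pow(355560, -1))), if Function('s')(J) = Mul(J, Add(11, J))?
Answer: Rational(-7276527, 48474680) ≈ -0.15011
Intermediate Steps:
Add(Mul(-146930, Pow(Function('s')(409), -1)), Mul(250751, Pow(355560, -1))) = Add(Mul(-146930, Pow(Mul(409, Add(11, 409)), -1)), Mul(250751, Pow(355560, -1))) = Add(Mul(-146930, Pow(Mul(409, 420), -1)), Mul(250751, Rational(1, 355560))) = Add(Mul(-146930, Pow(171780, -1)), Rational(250751, 355560)) = Add(Mul(-146930, Rational(1, 171780)), Rational(250751, 355560)) = Add(Rational(-2099, 2454), Rational(250751, 355560)) = Rational(-7276527, 48474680)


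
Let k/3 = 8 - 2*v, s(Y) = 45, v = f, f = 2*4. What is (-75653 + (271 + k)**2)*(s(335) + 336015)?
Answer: -4921262640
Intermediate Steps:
f = 8
v = 8
k = -24 (k = 3*(8 - 2*8) = 3*(8 - 16) = 3*(-8) = -24)
(-75653 + (271 + k)**2)*(s(335) + 336015) = (-75653 + (271 - 24)**2)*(45 + 336015) = (-75653 + 247**2)*336060 = (-75653 + 61009)*336060 = -14644*336060 = -4921262640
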